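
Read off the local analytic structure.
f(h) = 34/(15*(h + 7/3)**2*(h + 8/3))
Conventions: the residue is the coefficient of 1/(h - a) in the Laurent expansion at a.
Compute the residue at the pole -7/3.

The residue is -102/5.

At the order-2 pole -7/3 set g(h) = (h - (-7/3))^2*f(h) = 34/(15*(h + 8/3)).
Order-2 pole: residue = g'(a); g'(-7/3) = -102/5, so the residue is -102/5.


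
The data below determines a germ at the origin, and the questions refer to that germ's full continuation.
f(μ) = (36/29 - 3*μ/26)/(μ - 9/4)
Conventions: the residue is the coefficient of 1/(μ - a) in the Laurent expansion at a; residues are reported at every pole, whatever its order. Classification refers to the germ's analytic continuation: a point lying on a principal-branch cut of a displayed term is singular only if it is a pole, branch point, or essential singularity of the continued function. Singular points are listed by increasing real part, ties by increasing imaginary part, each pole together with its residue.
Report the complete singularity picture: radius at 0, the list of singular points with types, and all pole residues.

Denominator factor (μ - 9/4): pole of order 1 at 9/4, modulus 9/4.
The radius of convergence is the smallest modulus among the singular points: 9/4.
At the order-1 pole 9/4 set g(μ) = (μ - (9/4))*f(μ) = 36/29 - 3*μ/26.
Simple pole: residue = g(a) at a = 9/4, which is 2961/3016.

Radius of convergence at 0: 9/4.
At 9/4: a pole of order 1; residue 2961/3016.


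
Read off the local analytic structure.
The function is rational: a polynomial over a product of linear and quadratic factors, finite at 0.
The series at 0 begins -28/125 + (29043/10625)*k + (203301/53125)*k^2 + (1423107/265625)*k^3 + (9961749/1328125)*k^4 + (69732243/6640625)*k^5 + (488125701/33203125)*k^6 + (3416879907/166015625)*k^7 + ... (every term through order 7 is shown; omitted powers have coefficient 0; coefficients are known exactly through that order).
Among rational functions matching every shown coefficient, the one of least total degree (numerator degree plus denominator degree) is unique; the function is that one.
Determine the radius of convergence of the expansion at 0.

The radius of convergence is 5/7.

No rational of total degree below 2 reproduces all 8 coefficients; solving the [1/1] Pade equations on them gives f(k) = (4/25 - 37*k/17)/(k - 5/7), whose expansion matches every shown term.
Denominator factor (k - 5/7): pole of order 1 at 5/7, modulus 5/7.
The radius of convergence is the smallest modulus among the singular points: 5/7.


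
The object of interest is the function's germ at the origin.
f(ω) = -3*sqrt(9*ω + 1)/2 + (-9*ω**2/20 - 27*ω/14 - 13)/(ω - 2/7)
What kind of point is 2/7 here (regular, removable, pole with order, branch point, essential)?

The point is a pole of order 1.

The denominator factor ω - 2/7 vanishes at 2/7 and appears to the power 1; the numerator there equals -3329/245, nonzero, and no other factor vanishes.
The branch terms are analytic at this point.
Hence a pole whose order is the multiplicity, 1.


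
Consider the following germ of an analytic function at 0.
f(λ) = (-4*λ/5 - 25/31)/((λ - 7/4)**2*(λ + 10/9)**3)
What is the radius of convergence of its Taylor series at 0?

Denominator factor (λ + 10/9)^3: pole of order 3 at -10/9, modulus 10/9.
Denominator factor (λ - 7/4)^2: pole of order 2 at 7/4, modulus 7/4.
The radius of convergence is the smallest modulus among the singular points: 10/9.

The radius of convergence is 10/9.


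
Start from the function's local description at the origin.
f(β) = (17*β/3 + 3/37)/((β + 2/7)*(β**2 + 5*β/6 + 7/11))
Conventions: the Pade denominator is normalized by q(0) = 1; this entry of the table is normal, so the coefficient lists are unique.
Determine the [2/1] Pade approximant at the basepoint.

The Pade approximant has numerator coefficients [33/74, 11473258555/374951562, -59494305233/1499806248]; denominator coefficients [1, 125461145/35468391].

Taylor coefficients needed (expand at 0): a_0 = 33/74, a_1 = 22550/777, a_2 = -18578681/130536, a_3 = 1380072595/2741256.
Write the denominator as Q(β) = 1 + q1*β. Requiring Q*f - P = O(β^4) with deg P <= 2 kills the coefficients of β^3..β^3 in Q*f:
  β^3: a_3 + q1*a_2 = 0, i.e. 1380072595/2741256 + (-18578681/130536)*q1 = 0.
Solving this linear system: q1 = 125461145/35468391.
The numerator is Q*f truncated at degree 2: P0 = a_0 = 33/74; P1 = a_1 + q1*a_0 = 11473258555/374951562; P2 = a_2 + q1*a_1 = -59494305233/1499806248.


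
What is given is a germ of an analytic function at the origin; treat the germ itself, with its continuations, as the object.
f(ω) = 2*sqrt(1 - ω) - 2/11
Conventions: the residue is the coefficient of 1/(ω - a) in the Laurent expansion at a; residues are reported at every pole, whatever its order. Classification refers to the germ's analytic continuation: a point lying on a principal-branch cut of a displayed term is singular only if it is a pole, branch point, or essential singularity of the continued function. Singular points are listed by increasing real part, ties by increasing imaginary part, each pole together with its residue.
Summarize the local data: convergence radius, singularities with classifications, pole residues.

Radius of convergence at 0: 1.
At 1: an algebraic (square-root) branch point.

Branch term (2)*sqrt(1 - ω/(1)): its argument vanishes at ω = 1, a square-root branch point, modulus 1.
The radius of convergence is the smallest modulus among the singular points: 1.


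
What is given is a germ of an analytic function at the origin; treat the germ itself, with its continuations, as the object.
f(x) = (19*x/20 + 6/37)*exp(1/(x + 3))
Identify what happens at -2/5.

There is no denominator, hence no pole anywhere.
The essential point of exp(1/(x - (-3))) is -3, not -2/5.
So the germ continues analytically to -2/5.

The point is a regular point.


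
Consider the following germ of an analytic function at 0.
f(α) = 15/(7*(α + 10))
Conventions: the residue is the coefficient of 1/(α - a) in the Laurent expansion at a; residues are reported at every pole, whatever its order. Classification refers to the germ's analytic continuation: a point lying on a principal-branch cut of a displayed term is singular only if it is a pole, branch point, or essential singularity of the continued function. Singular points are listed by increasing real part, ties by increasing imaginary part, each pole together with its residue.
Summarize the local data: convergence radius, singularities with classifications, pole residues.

Radius of convergence at 0: 10.
At -10: a pole of order 1; residue 15/7.

Denominator factor (α + 10): pole of order 1 at -10, modulus 10.
The radius of convergence is the smallest modulus among the singular points: 10.
At the order-1 pole -10 set g(α) = (α - (-10))*f(α) = 15/7.
Simple pole: residue = g(a) at a = -10, which is 15/7.


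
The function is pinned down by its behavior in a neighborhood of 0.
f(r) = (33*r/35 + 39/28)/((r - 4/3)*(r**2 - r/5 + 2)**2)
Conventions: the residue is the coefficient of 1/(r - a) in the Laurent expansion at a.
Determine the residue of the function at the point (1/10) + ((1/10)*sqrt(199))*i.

The residue is (-21465/199712) + ((364580955/55361564384)*sqrt(199))*i.


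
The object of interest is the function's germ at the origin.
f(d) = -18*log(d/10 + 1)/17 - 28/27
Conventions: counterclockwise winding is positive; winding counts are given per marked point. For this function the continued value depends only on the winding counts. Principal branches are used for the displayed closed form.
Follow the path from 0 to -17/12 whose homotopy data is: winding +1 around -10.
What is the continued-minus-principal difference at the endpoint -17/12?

Continued minus principal equals -(36/17)*pi*i.

The rational part is single-valued and drops out of the difference; each branch term changes only by its own monodromy.
(-18/17)*log(1 - d/(-10)): each positive loop around -10 adds 2*pi*i to the log, so winding +1 contributes (-18/17)*(1)*2*pi*i = -(36/17)*pi*i.
Summing the contributions at d = -17/12 gives -(36/17)*pi*i.


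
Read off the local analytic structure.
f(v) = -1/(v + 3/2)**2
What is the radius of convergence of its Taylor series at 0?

Denominator factor (v + 3/2)^2: pole of order 2 at -3/2, modulus 3/2.
The radius of convergence is the smallest modulus among the singular points: 3/2.

The radius of convergence is 3/2.


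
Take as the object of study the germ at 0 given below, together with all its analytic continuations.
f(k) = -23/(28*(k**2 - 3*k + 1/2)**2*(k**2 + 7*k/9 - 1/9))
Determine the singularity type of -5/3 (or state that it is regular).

The point is a regular point.

Denominator factors: k**2 + 7*k/9 - 1/9 = 37/27 at k = -5/3; k**2 - 3*k + 1/2 = 149/18 at k = -5/3 — none vanishes.
So the germ continues analytically to -5/3.


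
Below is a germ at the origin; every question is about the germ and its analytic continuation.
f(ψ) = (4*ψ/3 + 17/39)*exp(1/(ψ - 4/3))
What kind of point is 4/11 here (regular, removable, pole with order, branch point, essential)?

The point is a regular point.

There is no denominator, hence no pole anywhere.
The essential point of exp(1/(ψ - (4/3))) is 4/3, not 4/11.
So the germ continues analytically to 4/11.


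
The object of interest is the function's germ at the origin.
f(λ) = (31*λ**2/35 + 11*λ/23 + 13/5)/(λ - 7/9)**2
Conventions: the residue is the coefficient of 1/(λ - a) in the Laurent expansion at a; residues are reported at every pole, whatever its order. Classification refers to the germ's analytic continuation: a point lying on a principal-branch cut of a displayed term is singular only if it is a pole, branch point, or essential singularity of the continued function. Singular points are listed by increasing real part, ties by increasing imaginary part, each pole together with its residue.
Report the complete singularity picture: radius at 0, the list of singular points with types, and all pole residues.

Denominator factor (λ - 7/9)^2: pole of order 2 at 7/9, modulus 7/9.
The radius of convergence is the smallest modulus among the singular points: 7/9.
At the order-2 pole 7/9 set g(λ) = (λ - (7/9))^2*f(λ) = 31*λ**2/35 + 11*λ/23 + 13/5.
Order-2 pole: residue = g'(a); g'(7/9) = 1921/1035, so the residue is 1921/1035.

Radius of convergence at 0: 7/9.
At 7/9: a pole of order 2; residue 1921/1035.


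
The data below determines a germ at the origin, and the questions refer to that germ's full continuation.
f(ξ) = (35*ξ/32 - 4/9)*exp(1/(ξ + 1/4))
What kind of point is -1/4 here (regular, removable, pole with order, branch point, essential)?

The exponent 1/(ξ - (-1/4)) has a pole at -1/4, so exp(1/(ξ - (-1/4))) takes every nonzero value near it: an essential singularity (not a pole of any order).

The point is an essential singularity.


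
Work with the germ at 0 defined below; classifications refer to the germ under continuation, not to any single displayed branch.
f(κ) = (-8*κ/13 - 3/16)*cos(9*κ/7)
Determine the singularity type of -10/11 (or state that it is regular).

The point is a regular point.

There is no denominator, hence no pole anywhere.
The factor cos(9*κ/7) is entire.
So the germ continues analytically to -10/11.


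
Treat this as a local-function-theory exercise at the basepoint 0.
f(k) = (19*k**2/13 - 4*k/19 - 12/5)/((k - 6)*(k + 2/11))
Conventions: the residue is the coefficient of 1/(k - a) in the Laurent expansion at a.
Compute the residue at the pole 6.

At the order-1 pole 6 set g(k) = (k - (6))*f(k) = (19*k**2/13 - 4*k/19 - 12/5)/(k + 2/11).
Simple pole: residue = g(a) at a = 6, which is 166254/20995.

The residue is 166254/20995.


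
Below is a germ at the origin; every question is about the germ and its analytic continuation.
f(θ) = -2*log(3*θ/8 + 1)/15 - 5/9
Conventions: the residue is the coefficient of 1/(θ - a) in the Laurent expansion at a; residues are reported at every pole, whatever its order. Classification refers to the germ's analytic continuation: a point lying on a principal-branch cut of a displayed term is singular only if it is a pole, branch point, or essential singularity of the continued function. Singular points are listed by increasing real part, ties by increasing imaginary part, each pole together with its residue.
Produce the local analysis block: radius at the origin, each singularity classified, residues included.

Branch term (-2/15)*log(1 - θ/(-8/3)): its argument vanishes at θ = -8/3, a logarithmic branch point, modulus 8/3.
The radius of convergence is the smallest modulus among the singular points: 8/3.

Radius of convergence at 0: 8/3.
At -8/3: a logarithmic branch point.


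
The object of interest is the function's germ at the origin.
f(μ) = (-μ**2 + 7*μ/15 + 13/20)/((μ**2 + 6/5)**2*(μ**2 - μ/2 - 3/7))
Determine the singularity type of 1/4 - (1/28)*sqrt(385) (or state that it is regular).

The denominator factor μ**2 - μ/2 - 3/7 vanishes at 1/4 - (1/28)*sqrt(385) and appears to the power 1; the numerator there equals 179/840 + (1/840)*sqrt(385), nonzero, and no other factor vanishes.
Hence a pole whose order is the multiplicity, 1.

The point is a pole of order 1.


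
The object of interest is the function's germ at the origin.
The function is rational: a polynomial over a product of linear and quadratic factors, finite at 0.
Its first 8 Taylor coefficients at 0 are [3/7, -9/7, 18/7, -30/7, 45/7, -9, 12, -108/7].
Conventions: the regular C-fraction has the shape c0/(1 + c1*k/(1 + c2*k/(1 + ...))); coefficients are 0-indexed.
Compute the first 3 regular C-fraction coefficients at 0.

The regular C-fraction coefficients are [3/7, 3, -1].

Taylor coefficients (read off): a_0 = 3/7, a_1 = -9/7, a_2 = 18/7.
c0 = a_0 = 3/7. Peel one level at a time: if S = 1 + c*k/S' with S'(0) = 1, then c is the k-coefficient of S and S' = c*k/(S - 1).
S_1 = c0/f = 1 + (3)*k + (3)*k^2 + ...; c1 = 3.
S_2 = c1*k/(S_1 - 1) = 1 + (-1)*k + ...; c2 = -1.


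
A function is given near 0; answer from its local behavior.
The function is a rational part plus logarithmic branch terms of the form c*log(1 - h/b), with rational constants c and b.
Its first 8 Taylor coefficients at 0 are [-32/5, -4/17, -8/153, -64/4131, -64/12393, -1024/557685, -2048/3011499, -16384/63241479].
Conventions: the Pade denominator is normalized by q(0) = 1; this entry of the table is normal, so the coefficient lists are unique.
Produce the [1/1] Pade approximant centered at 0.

The Pade approximant has numerator coefficients [-32/5, 908/765]; denominator coefficients [1, -2/9].

Taylor coefficients needed (read off): a_0 = -32/5, a_1 = -4/17, a_2 = -8/153.
Write the denominator as Q(h) = 1 + q1*h. Requiring Q*f - P = O(h^3) with deg P <= 1 kills the coefficients of h^2..h^2 in Q*f:
  h^2: a_2 + q1*a_1 = 0, i.e. -8/153 + (-4/17)*q1 = 0.
Solving this linear system: q1 = -2/9.
The numerator is Q*f truncated at degree 1: P0 = a_0 = -32/5; P1 = a_1 + q1*a_0 = 908/765.


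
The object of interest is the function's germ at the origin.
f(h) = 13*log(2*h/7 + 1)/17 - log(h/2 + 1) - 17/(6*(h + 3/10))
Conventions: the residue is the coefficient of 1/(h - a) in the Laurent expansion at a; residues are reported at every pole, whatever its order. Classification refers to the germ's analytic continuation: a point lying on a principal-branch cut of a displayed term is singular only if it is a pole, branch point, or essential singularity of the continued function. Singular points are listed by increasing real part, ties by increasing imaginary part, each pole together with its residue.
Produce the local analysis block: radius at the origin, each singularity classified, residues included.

Denominator factor (h + 3/10): pole of order 1 at -3/10, modulus 3/10.
Branch term (13/17)*log(1 - h/(-7/2)): its argument vanishes at h = -7/2, a logarithmic branch point, modulus 7/2.
Branch term (-1)*log(1 - h/(-2)): its argument vanishes at h = -2, a logarithmic branch point, modulus 2.
The radius of convergence is the smallest modulus among the singular points: 3/10.
The branch terms are analytic at -3/10 and contribute nothing to the residue; only the rational part matters.
At the order-1 pole -3/10 set g(h) = (h - (-3/10))*(rational part) = -17/6.
Simple pole: residue = g(a) at a = -3/10, which is -17/6.
List the singular points by increasing real part (a conjugate pair: the negative imaginary part first).

Radius of convergence at 0: 3/10.
At -7/2: a logarithmic branch point.
At -2: a logarithmic branch point.
At -3/10: a pole of order 1; residue -17/6.


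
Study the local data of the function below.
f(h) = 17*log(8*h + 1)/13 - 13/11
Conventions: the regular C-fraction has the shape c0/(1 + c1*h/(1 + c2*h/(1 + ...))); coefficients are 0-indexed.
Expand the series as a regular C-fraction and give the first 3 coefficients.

The regular C-fraction coefficients are [-13/11, 1496/169, -820/169].

Taylor coefficients (expand at 0): a_0 = -13/11, a_1 = 136/13, a_2 = -544/13.
c0 = a_0 = -13/11. Peel one level at a time: if S = 1 + c*h/S' with S'(0) = 1, then c is the h-coefficient of S and S' = c*h/(S - 1).
S_1 = c0/f = 1 + (1496/169)*h + (1226720/28561)*h^2 + ...; c1 = 1496/169.
S_2 = c1*h/(S_1 - 1) = 1 + (-820/169)*h + ...; c2 = -820/169.


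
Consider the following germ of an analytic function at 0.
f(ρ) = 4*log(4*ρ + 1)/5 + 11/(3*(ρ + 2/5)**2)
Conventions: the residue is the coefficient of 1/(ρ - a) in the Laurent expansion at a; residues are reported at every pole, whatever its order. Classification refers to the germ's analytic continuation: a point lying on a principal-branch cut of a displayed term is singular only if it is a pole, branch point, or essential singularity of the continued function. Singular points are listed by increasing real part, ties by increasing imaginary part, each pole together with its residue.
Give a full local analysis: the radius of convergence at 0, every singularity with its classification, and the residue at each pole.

Denominator factor (ρ + 2/5)^2: pole of order 2 at -2/5, modulus 2/5.
Branch term (4/5)*log(1 - ρ/(-1/4)): its argument vanishes at ρ = -1/4, a logarithmic branch point, modulus 1/4.
The radius of convergence is the smallest modulus among the singular points: 1/4.
The branch term is analytic at -2/5 and contributes nothing to the residue; only the rational part matters.
At the order-2 pole -2/5 set g(ρ) = (ρ - (-2/5))^2*(rational part) = 11/3.
Order-2 pole: residue = g'(a); g'(-2/5) = 0, so the residue is 0.
List the singular points by increasing real part (a conjugate pair: the negative imaginary part first).

Radius of convergence at 0: 1/4.
At -2/5: a pole of order 2; residue 0.
At -1/4: a logarithmic branch point.


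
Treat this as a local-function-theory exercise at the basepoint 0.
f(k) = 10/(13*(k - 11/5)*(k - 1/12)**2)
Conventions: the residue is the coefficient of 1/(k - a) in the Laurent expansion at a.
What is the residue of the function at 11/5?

At the order-1 pole 11/5 set g(k) = (k - (11/5))*f(k) = 10/(13*(k - 1/12)**2).
Simple pole: residue = g(a) at a = 11/5, which is 36000/209677.

The residue is 36000/209677.


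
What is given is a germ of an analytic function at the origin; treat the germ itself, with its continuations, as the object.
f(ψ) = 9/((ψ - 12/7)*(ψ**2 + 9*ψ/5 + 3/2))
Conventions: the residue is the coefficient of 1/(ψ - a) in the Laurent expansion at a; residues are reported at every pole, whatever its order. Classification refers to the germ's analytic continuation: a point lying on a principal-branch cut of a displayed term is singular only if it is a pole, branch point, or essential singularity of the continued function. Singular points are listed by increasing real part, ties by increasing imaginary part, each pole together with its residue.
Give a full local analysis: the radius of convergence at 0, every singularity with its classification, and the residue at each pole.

Radius of convergence at 0: (1/2)*sqrt(6).
At (-9/10) - ((1/10)*sqrt(69))*i: a pole of order 1; residue (-735/1229) - ((6405/28267)*sqrt(69))*i.
At (-9/10) + ((1/10)*sqrt(69))*i: a pole of order 1; residue (-735/1229) + ((6405/28267)*sqrt(69))*i.
At 12/7: a pole of order 1; residue 1470/1229.


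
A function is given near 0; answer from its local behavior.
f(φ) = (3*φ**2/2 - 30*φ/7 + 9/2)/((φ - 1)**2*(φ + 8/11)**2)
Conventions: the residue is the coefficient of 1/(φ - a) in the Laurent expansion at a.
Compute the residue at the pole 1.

At the order-2 pole 1 set g(φ) = (φ - (1))^2*f(φ) = (3*φ**2/2 - 30*φ/7 + 9/2)/(φ + 8/11)**2.
Order-2 pole: residue = g'(a); g'(1) = -52635/48013, so the residue is -52635/48013.

The residue is -52635/48013.


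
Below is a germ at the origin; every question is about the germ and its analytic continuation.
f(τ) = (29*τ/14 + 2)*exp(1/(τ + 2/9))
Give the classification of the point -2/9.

The exponent 1/(τ - (-2/9)) has a pole at -2/9, so exp(1/(τ - (-2/9))) takes every nonzero value near it: an essential singularity (not a pole of any order).

The point is an essential singularity.


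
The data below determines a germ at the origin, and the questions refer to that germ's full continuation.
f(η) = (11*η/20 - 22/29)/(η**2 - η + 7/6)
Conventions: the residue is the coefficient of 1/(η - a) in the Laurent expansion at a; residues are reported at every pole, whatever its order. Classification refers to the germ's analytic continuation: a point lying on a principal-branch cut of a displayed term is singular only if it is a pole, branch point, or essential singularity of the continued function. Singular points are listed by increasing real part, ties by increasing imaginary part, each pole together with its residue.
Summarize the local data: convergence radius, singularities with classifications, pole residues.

Denominator factor (η**2 - η + 7/6): discriminant -11/3, complex-conjugate roots (1/2) + ((1/6)*sqrt(33))*i and (1/2) - ((1/6)*sqrt(33))*i; poles of order 1, moduli (1/6)*sqrt(42) and (1/6)*sqrt(42).
The radius of convergence is the smallest modulus among the singular points: (1/6)*sqrt(42).
The factor η**2 - η + 7/6 splits as (η - a)(η - a') with a = (1/2) - ((1/6)*sqrt(33))*i, a' = (1/2) + ((1/6)*sqrt(33))*i. At the order-1 pole a set g(η) = (η - a)*f(η) = [11*η/20 - 22/29] / (η - a').
Simple pole: residue = g(a) at a = (1/2) - ((1/6)*sqrt(33))*i, which is (11/40) - ((51/1160)*sqrt(33))*i.
The factor η**2 - η + 7/6 splits as (η - a)(η - a') with a = (1/2) + ((1/6)*sqrt(33))*i, a' = (1/2) - ((1/6)*sqrt(33))*i. At the order-1 pole a set g(η) = (η - a)*f(η) = [11*η/20 - 22/29] / (η - a').
Simple pole: residue = g(a) at a = (1/2) + ((1/6)*sqrt(33))*i, which is (11/40) + ((51/1160)*sqrt(33))*i.
List the singular points by increasing real part (a conjugate pair: the negative imaginary part first).

Radius of convergence at 0: (1/6)*sqrt(42).
At (1/2) - ((1/6)*sqrt(33))*i: a pole of order 1; residue (11/40) - ((51/1160)*sqrt(33))*i.
At (1/2) + ((1/6)*sqrt(33))*i: a pole of order 1; residue (11/40) + ((51/1160)*sqrt(33))*i.


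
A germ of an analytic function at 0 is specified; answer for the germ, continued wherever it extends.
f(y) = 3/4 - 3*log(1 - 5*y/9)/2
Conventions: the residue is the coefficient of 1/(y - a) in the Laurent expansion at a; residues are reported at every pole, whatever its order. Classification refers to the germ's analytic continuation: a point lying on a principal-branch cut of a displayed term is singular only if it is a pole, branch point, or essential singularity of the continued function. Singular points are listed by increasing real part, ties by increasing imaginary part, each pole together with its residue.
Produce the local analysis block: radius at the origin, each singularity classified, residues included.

Branch term (-3/2)*log(1 - y/(9/5)): its argument vanishes at y = 9/5, a logarithmic branch point, modulus 9/5.
The radius of convergence is the smallest modulus among the singular points: 9/5.

Radius of convergence at 0: 9/5.
At 9/5: a logarithmic branch point.


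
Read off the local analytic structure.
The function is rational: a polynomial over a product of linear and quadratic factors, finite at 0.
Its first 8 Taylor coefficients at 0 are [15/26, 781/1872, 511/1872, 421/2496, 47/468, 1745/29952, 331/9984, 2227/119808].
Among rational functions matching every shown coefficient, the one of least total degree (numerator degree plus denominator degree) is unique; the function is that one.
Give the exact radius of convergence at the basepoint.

No rational of total degree below 3 reproduces all 8 coefficients; solving the [1/2] Pade equations on them gives f(z) = (30/13 - 23*z/36)/(z - 2)**2, whose expansion matches every shown term.
Denominator factor (z - 2)^2: pole of order 2 at 2, modulus 2.
The radius of convergence is the smallest modulus among the singular points: 2.

The radius of convergence is 2.


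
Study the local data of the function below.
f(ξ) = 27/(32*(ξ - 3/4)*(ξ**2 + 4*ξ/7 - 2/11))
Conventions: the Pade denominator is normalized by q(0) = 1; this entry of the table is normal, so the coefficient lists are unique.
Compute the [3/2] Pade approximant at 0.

Taylor coefficients needed (expand at 0): a_0 = 99/16, a_1 = 1551/56, a_2 = 207097/1568, a_3 = 1197955/2058, a_4 = 3561753371/1382976, a_5 = 164406726979/14521248.
Write the denominator as Q(ξ) = 1 + q1*ξ + q2*ξ^2. Requiring Q*f - P = O(ξ^6) with deg P <= 3 kills the coefficients of ξ^4..ξ^5 in Q*f:
  ξ^4: a_4 + q1*a_3 + q2*a_2 = 0, i.e. 3561753371/1382976 + (1197955/2058)*q1 + (207097/1568)*q2 = 0.
  ξ^5: a_5 + q1*a_4 + q2*a_3 = 0, i.e. 164406726979/14521248 + (3561753371/1382976)*q1 + (1197955/2058)*q2 = 0.
Solving this linear system: q1 = 424918/147609, q2 = -28506041/885654.
The numerator is Q*f truncated at degree 3: P0 = a_0 = 99/16; P1 = a_1 + q1*a_0 = 38773/852; P2 = a_2 + q1*a_1 + q2*a_0 = 2695/213; P3 = a_3 + q1*a_2 + q2*a_1 = 15092/213.

The Pade approximant has numerator coefficients [99/16, 38773/852, 2695/213, 15092/213]; denominator coefficients [1, 424918/147609, -28506041/885654].


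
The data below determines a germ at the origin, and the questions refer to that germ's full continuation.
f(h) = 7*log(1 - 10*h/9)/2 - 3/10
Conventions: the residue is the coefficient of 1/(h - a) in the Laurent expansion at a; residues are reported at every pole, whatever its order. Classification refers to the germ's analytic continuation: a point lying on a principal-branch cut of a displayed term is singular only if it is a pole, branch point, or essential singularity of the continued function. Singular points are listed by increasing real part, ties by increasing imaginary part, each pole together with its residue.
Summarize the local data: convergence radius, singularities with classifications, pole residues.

Radius of convergence at 0: 9/10.
At 9/10: a logarithmic branch point.

Branch term (7/2)*log(1 - h/(9/10)): its argument vanishes at h = 9/10, a logarithmic branch point, modulus 9/10.
The radius of convergence is the smallest modulus among the singular points: 9/10.


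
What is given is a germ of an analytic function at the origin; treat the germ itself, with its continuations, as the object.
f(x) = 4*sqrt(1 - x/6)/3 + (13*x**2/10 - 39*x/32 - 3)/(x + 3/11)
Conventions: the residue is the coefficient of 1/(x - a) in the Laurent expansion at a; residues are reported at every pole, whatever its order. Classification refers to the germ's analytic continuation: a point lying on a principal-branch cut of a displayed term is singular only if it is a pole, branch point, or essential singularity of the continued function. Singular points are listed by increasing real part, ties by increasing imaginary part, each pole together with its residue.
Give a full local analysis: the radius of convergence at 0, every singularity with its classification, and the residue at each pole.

Denominator factor (x + 3/11): pole of order 1 at -3/11, modulus 3/11.
Branch term (4/3)*sqrt(1 - x/(6)): its argument vanishes at x = 6, a square-root branch point, modulus 6.
The radius of convergence is the smallest modulus among the singular points: 3/11.
The branch term is analytic at -3/11 and contributes nothing to the residue; only the rational part matters.
At the order-1 pole -3/11 set g(x) = (x - (-3/11))*(rational part) = 13*x**2/10 - 39*x/32 - 3.
Simple pole: residue = g(a) at a = -3/11, which is -49773/19360.
List the singular points by increasing real part (a conjugate pair: the negative imaginary part first).

Radius of convergence at 0: 3/11.
At -3/11: a pole of order 1; residue -49773/19360.
At 6: an algebraic (square-root) branch point.


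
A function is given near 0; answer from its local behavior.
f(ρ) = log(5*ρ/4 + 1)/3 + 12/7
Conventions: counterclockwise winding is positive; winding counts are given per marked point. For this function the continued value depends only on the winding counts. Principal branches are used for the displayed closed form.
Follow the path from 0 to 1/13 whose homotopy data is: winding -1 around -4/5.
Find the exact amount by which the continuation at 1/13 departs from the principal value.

The rational part is single-valued and drops out of the difference; each branch term changes only by its own monodromy.
(1/3)*log(1 - ρ/(-4/5)): each positive loop around -4/5 adds 2*pi*i to the log, so winding -1 contributes (1/3)*(-1)*2*pi*i = -(2/3)*pi*i.
Summing the contributions at ρ = 1/13 gives -(2/3)*pi*i.

Continued minus principal equals -(2/3)*pi*i.


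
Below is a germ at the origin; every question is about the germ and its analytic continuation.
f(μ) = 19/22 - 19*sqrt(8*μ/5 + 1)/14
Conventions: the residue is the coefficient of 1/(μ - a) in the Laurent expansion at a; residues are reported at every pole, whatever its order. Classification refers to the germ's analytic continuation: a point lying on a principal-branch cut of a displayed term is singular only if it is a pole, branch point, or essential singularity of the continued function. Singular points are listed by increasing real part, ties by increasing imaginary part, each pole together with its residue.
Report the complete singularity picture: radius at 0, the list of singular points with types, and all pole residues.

Radius of convergence at 0: 5/8.
At -5/8: an algebraic (square-root) branch point.

Branch term (-19/14)*sqrt(1 - μ/(-5/8)): its argument vanishes at μ = -5/8, a square-root branch point, modulus 5/8.
The radius of convergence is the smallest modulus among the singular points: 5/8.


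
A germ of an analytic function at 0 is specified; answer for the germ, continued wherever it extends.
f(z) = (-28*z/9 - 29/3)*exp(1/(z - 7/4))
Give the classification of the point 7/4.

The point is an essential singularity.

The exponent 1/(z - (7/4)) has a pole at 7/4, so exp(1/(z - (7/4))) takes every nonzero value near it: an essential singularity (not a pole of any order).


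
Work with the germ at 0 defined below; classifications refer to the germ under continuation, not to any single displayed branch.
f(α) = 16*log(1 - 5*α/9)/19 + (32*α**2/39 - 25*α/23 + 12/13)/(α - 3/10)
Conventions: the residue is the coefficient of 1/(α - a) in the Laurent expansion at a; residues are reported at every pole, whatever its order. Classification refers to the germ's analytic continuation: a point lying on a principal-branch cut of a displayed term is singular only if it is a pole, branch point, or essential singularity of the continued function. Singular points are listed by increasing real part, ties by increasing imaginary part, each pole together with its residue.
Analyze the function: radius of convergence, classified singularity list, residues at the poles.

Radius of convergence at 0: 3/10.
At 3/10: a pole of order 1; residue 10029/14950.
At 9/5: a logarithmic branch point.

Denominator factor (α - 3/10): pole of order 1 at 3/10, modulus 3/10.
Branch term (16/19)*log(1 - α/(9/5)): its argument vanishes at α = 9/5, a logarithmic branch point, modulus 9/5.
The radius of convergence is the smallest modulus among the singular points: 3/10.
The branch term is analytic at 3/10 and contributes nothing to the residue; only the rational part matters.
At the order-1 pole 3/10 set g(α) = (α - (3/10))*(rational part) = 32*α**2/39 - 25*α/23 + 12/13.
Simple pole: residue = g(a) at a = 3/10, which is 10029/14950.
List the singular points by increasing real part (a conjugate pair: the negative imaginary part first).


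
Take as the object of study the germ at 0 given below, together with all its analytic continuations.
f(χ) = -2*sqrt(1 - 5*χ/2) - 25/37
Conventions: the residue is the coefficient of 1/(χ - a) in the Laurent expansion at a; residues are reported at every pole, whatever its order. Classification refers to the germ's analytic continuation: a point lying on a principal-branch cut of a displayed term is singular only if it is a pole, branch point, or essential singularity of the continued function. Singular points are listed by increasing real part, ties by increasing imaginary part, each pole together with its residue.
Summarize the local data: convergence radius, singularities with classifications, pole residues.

Radius of convergence at 0: 2/5.
At 2/5: an algebraic (square-root) branch point.

Branch term (-2)*sqrt(1 - χ/(2/5)): its argument vanishes at χ = 2/5, a square-root branch point, modulus 2/5.
The radius of convergence is the smallest modulus among the singular points: 2/5.


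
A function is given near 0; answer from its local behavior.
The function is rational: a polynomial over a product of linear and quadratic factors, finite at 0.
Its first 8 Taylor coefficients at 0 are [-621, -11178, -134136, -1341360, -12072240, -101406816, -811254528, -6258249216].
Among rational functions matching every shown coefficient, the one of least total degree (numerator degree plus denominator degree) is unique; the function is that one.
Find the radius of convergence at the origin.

No rational of total degree below 3 reproduces all 8 coefficients; solving the [0/3] Pade equations on them gives f(φ) = 23/(8*(φ - 1/6)**3), whose expansion matches every shown term.
Denominator factor (φ - 1/6)^3: pole of order 3 at 1/6, modulus 1/6.
The radius of convergence is the smallest modulus among the singular points: 1/6.

The radius of convergence is 1/6.


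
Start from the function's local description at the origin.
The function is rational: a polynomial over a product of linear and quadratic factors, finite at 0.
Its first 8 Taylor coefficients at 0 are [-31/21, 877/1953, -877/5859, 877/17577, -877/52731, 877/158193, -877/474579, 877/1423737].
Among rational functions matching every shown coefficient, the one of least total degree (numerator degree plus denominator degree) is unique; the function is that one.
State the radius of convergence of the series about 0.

No rational of total degree below 2 reproduces all 8 coefficients; solving the [1/1] Pade equations on them gives f(τ) = (-4*τ/31 - 31/7)/(τ + 3), whose expansion matches every shown term.
Denominator factor (τ + 3): pole of order 1 at -3, modulus 3.
The radius of convergence is the smallest modulus among the singular points: 3.

The radius of convergence is 3.


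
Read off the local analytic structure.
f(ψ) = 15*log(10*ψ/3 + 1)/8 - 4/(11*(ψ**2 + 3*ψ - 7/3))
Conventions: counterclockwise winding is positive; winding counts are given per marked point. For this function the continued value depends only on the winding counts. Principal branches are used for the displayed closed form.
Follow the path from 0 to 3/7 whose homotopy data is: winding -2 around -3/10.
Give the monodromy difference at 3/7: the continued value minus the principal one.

The rational part is single-valued and drops out of the difference; each branch term changes only by its own monodromy.
(15/8)*log(1 - ψ/(-3/10)): each positive loop around -3/10 adds 2*pi*i to the log, so winding -2 contributes (15/8)*(-2)*2*pi*i = -(15/2)*pi*i.
Summing the contributions at ψ = 3/7 gives -(15/2)*pi*i.

Continued minus principal equals -(15/2)*pi*i.


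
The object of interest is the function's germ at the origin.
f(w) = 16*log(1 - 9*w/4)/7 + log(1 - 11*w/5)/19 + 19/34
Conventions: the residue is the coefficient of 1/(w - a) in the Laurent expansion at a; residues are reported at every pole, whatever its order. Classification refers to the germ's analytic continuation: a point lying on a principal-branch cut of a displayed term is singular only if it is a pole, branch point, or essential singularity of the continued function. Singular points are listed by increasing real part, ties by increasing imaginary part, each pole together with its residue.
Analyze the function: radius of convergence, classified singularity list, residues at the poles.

Branch term (16/7)*log(1 - w/(4/9)): its argument vanishes at w = 4/9, a logarithmic branch point, modulus 4/9.
Branch term (1/19)*log(1 - w/(5/11)): its argument vanishes at w = 5/11, a logarithmic branch point, modulus 5/11.
The radius of convergence is the smallest modulus among the singular points: 4/9.
List the singular points by increasing real part (a conjugate pair: the negative imaginary part first).

Radius of convergence at 0: 4/9.
At 4/9: a logarithmic branch point.
At 5/11: a logarithmic branch point.


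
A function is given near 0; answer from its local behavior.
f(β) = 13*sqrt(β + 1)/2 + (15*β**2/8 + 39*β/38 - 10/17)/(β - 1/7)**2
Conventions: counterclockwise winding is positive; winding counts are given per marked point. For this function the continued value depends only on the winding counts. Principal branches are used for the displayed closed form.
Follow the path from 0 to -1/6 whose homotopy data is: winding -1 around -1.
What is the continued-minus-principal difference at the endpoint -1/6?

Continued minus principal equals -(13/6)*sqrt(30).

The rational part is single-valued and drops out of the difference; each branch term changes only by its own monodromy.
(13/2)*sqrt(1 - β/(-1)): winding -1 is odd, the square root flips sign, contributing -2*(13/2)*sqrt(1 - (-1/6)/(-1)) = -2*(13/2)*sqrt(5/6) = -(13/6)*sqrt(30).
Summing the contributions at β = -1/6 gives -(13/6)*sqrt(30).


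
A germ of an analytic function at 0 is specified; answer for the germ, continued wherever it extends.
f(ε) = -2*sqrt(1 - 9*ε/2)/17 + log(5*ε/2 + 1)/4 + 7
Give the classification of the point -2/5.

The term (1/4)*log(1 - ε/(-2/5)) has argument 1 - -2/5/(-2/5) = 0 at -2/5: a logarithmic (infinitely-sheeted) branch point; the remaining terms are analytic or single-valued there.

The point is a logarithmic branch point.


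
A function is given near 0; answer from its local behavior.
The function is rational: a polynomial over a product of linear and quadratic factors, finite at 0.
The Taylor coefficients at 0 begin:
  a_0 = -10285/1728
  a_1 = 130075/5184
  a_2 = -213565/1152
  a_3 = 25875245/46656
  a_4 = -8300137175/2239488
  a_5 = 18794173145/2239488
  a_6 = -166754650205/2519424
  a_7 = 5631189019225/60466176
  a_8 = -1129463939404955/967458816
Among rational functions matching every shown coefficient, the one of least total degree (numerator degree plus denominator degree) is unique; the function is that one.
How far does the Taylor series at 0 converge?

The radius of convergence is 1/5.

No rational of total degree below 7 reproduces all 9 coefficients; solving the [2/5] Pade equations on them gives f(j) = (-j**2/9 - 8*j/3 + 17/12)/((j - 1/5)*(j**2 + 4*j + 12/11)**2), whose expansion matches every shown term.
Denominator factor (j - 1/5): pole of order 1 at 1/5, modulus 1/5.
Denominator factor (j**2 + 4*j + 12/11)^2: discriminant 128/11, real irrational roots -2 + (4/11)*sqrt(22) and -2 - (4/11)*sqrt(22); poles of order 2, moduli 2 - (4/11)*sqrt(22) and 2 + (4/11)*sqrt(22).
The radius of convergence is the smallest modulus among the singular points: 1/5.


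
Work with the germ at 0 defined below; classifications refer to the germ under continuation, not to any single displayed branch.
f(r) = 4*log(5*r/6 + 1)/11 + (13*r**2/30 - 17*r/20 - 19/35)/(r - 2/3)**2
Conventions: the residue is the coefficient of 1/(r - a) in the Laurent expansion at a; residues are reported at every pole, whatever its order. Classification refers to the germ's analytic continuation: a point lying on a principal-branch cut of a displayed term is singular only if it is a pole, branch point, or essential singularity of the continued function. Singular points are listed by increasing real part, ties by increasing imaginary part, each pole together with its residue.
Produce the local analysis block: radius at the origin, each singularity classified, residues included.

Denominator factor (r - 2/3)^2: pole of order 2 at 2/3, modulus 2/3.
Branch term (4/11)*log(1 - r/(-6/5)): its argument vanishes at r = -6/5, a logarithmic branch point, modulus 6/5.
The radius of convergence is the smallest modulus among the singular points: 2/3.
The branch term is analytic at 2/3 and contributes nothing to the residue; only the rational part matters.
At the order-2 pole 2/3 set g(r) = (r - (2/3))^2*(rational part) = 13*r**2/30 - 17*r/20 - 19/35.
Order-2 pole: residue = g'(a); g'(2/3) = -49/180, so the residue is -49/180.
List the singular points by increasing real part (a conjugate pair: the negative imaginary part first).

Radius of convergence at 0: 2/3.
At -6/5: a logarithmic branch point.
At 2/3: a pole of order 2; residue -49/180.
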